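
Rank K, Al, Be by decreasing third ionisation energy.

Be, K, Al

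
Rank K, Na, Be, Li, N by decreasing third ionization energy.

The third ionization energy removes an electron from the +2 ion. For each element: K²⁺ is already 1 electron into the core; Na²⁺ is already 1 electron into the core; Be²⁺ is the bare [He] core; Li²⁺ is already 1 electron into the core; N²⁺ still has 3 valence electrons.
Usually core removal costs more than valence removal, but here the competition is close: a tightly held n=2 valence electron can cost more to remove than an n=3 core electron, so the actual values have to decide it.
Tabulated IE_3 (kJ/mol): K 4420, Na 6910, Be 14849, Li 11815, N 4578.
Hence IE_3: K < N < Na < Li < Be.

Be > Li > Na > N > K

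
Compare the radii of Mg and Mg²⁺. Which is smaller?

Mg²⁺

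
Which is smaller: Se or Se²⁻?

Se

Forming Se²⁻ adds 2 electrons to Se. More electron–electron repulsion in the same shell, with unchanged nuclear charge, lets the cloud expand.
An anion is larger than its parent atom: Se²⁻ > Se.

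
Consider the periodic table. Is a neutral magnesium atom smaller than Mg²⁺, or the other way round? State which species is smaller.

Forming Mg²⁺ removes 2 electrons from Mg. Fewer electrons for the same nuclear charge means less shielding and a higher Z_eff on the remaining electrons, and for main-group metals the entire outer shell is lost.
A cation is smaller than its parent atom: Mg²⁺ < Mg.

Mg²⁺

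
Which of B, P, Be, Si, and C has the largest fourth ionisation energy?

B

The fourth ionization energy removes an electron from the +3 ion. For each element: B³⁺ is the bare [He] core; P³⁺ still has 2 valence electrons; Be³⁺ is already 1 electron into the core; Si³⁺ still has 1 valence electron; C³⁺ still has 1 valence electron.
Breaking into a closed-shell core is much more expensive than removing a leftover valence electron — Be and B have the largest IE_4 here.
Valence configurations: P³⁺ [Ne]3s², Si³⁺ [Ne]3s¹, C³⁺ [He]2s¹.
Tabulated IE_4 (kJ/mol): B 25026, P 4964, Be 21007, Si 4356, C 6223.
Overall IE_4 order: Si < P < C < Be < B.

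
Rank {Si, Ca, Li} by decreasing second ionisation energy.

Li > Si > Ca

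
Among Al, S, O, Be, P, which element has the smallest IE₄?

Consider each +3 ion: Al³⁺ is the bare [Ne] core; S³⁺ still has 3 valence electrons; O³⁺ still has 3 valence electrons; Be³⁺ is already 1 electron into the core; P³⁺ still has 2 valence electrons.
Pulling an electron out of a noble-gas core costs far more than removing a remaining valence electron, so Al and Be sit at the high end of IE_4.
Valence configurations: S³⁺ [Ne]3s²3p¹, O³⁺ [He]2s²2p¹, P³⁺ [Ne]3s².
S³⁺ loses a lone 3p electron whereas P³⁺ must break into a filled 3s² pair, so IE_4(P) > IE_4(S) even though S has the higher nuclear charge.
Tabulated IE_4 (kJ/mol): Al 11577, S 4556, O 7469, Be 21007, P 4964.
Hence IE_4: S < P < O < Al < Be.

S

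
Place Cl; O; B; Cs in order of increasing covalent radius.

B is in period 2, group 13; O is in period 2, group 16; Cl is in period 3, group 17; Cs is in period 6, group 1.
Atomic radius shrinks across a period as nuclear charge pulls the same shell inward, and grows down a group as new shells are added.
These span different periods and groups, so the two trends combine.
B > O: B lies to the left of O in period 2, so the across-period effect alone puts B larger.
Cl > B: the two effects oppose for this pair; the down-group effect wins (99 vs 85 pm).
Cs > Cl: both effects reinforce here, so Cs is clearly the larger of the two.
For reference (pm): B 85, O 63, Cl 99, Cs 232.
So from smallest to largest: O < B < Cl < Cs.

O < B < Cl < Cs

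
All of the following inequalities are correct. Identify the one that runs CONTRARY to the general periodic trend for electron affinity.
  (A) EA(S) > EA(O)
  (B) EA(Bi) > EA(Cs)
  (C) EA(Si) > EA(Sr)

(A)

The general trend: electron affinity increases across a period and decreases down a group.
(A) S (period 3, group 16) vs O (period 2, group 16): the stated order contradicts the simple trend.
(B) Bi (period 6, group 15) vs Cs (period 6, group 1): the stated order agrees with the simple trend.
(C) Si (period 3, group 14) vs Sr (period 5, group 2): the stated order agrees with the simple trend.
The exception is (A): the compact 2p subshell of O repels the added electron more than S's larger 3p does.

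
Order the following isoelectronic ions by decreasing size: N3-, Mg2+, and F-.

All of these have 10 electrons, so size is governed by nuclear charge alone: the more protons, the stronger the pull on the same electron cloud, and the smaller the ion.
Nuclear charges: Mg2+ (Z=12), F- (Z=9), N3- (Z=7).
Largest to smallest: N3- > F- > Mg2+.

N3- > F- > Mg2+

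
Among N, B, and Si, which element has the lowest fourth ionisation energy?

IE_4 is the cost of taking one more electron from the +3 cation: N³⁺ still has 2 valence electrons; B³⁺ is the bare [He] core; Si³⁺ still has 1 valence electron.
Breaking into a closed-shell core is much more expensive than removing a leftover valence electron — B has the largest IE_4 here.
Valence configurations: N³⁺ [He]2s², Si³⁺ [Ne]3s¹.
The numbers (kJ/mol): N 7475, B 25026, Si 4356.
Overall IE_4 order: Si < N < B.

Si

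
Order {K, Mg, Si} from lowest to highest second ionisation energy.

The second ionization energy removes an electron from the +1 ion. For each element: K⁺ is the bare [Ar] core; Mg⁺ still has 1 valence electron; Si⁺ still has 3 valence electrons.
Pulling an electron out of a noble-gas core costs far more than removing a remaining valence electron, so K sits at the high end of IE_2.
Valence configurations: Mg⁺ [Ne]3s¹, Si⁺ [Ne]3s²3p¹.
Approximate IE_2 values (kJ/mol): K 3052, Mg 1451, Si 1577.
Overall IE_2 order: Mg < Si < K.

Mg, Si, K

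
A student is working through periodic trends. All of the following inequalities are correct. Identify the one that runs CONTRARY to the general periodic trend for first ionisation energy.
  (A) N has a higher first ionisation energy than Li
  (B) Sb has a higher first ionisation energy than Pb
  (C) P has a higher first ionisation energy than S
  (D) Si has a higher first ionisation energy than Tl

The general trend: first ionisation energy increases across a period and decreases down a group.
(A) N (period 2, group 15) vs Li (period 2, group 1): the stated order agrees with the simple trend.
(B) Sb (period 5, group 15) vs Pb (period 6, group 14): the stated order agrees with the simple trend.
(C) P (period 3, group 15) vs S (period 3, group 16): the stated order contradicts the simple trend.
(D) Si (period 3, group 14) vs Tl (period 6, group 13): the stated order agrees with the simple trend.
The exception is (C): S (3p⁴) ionizes more easily than half-filled P (3p³) because the paired 3p electron in S is pushed out by e⁻–e⁻ repulsion.

(C)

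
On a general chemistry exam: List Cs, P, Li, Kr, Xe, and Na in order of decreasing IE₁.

Kr > Xe > P > Li > Na > Cs

Li is in period 2, group 1; Na is in period 3, group 1; P is in period 3, group 15; Kr is in period 4, group 18; Xe is in period 5, group 18; Cs is in period 6, group 1.
Removing the outermost electron gets harder across a period and easier down a group.
These span different periods and groups, so the two trends combine.
Na > Cs: they share group 1; the group trend gives Na the larger value.
Li > Na: they share group 1; the group trend gives Li the larger value.
P > Li: period and group pull opposite ways; the across-period shift dominates (1012 vs 520 kJ/mol).
Xe > P: period and group pull opposite ways; the across-period shift dominates (1170 vs 1012 kJ/mol).
Kr > Xe: Kr sits above Xe in group 18, so the down-group effect alone puts Kr higher.
Approximate values (kJ/mol): Li 520, Na 496, P 1012, Kr 1351, Xe 1170, Cs 376.
So from highest to lowest: Kr > Xe > P > Li > Na > Cs.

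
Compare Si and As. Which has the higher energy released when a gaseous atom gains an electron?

EA tends to increase across a period and decrease down a group, though the pattern is less regular than for IE or radius.
A diagonal step moves right (one effect) and down (the opposite effect) at once.
Si > As: the two effects oppose for this pair; the down-group effect wins (134 vs 78 kJ/mol).
Approximate values (kJ/mol): Si 134, As 78.
So Si has the higher energy released when a gaseous atom gains an electron (Si > As).

Si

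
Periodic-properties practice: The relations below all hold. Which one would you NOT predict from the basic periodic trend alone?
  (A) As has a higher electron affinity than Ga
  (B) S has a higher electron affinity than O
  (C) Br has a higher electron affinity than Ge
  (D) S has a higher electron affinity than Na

The general trend: electron affinity increases across a period and decreases down a group.
(A) As (period 4, group 15) vs Ga (period 4, group 13): the stated order agrees with the simple trend.
(B) S (period 3, group 16) vs O (period 2, group 16): the stated order contradicts the simple trend.
(C) Br (period 4, group 17) vs Ge (period 4, group 14): the stated order agrees with the simple trend.
(D) S (period 3, group 16) vs Na (period 3, group 1): the stated order agrees with the simple trend.
The exception is (B): the compact 2p subshell of O repels the added electron more than S's larger 3p does.

(B)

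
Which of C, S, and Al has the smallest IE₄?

S

After 3 electrons have been removed, what remains? C³⁺ still has 1 valence electron; S³⁺ still has 3 valence electrons; Al³⁺ is the bare [Ne] core.
Core electrons are held far more tightly than valence electrons, so Al tops the IE_4 order.
Valence configurations: C³⁺ [He]2s¹, S³⁺ [Ne]3s²3p¹.
The numbers (kJ/mol): C 6223, S 4556, Al 11577.
Overall IE_4 order: S < C < Al.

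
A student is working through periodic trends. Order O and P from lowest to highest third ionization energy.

P < O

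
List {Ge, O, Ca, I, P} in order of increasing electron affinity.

Ca, P, Ge, O, I

Atoms with high Z_eff and room in the valence shell (especially the halogens) have the most exothermic electron affinities.
Neither a single period nor a single group — weigh both effects.
P > Ca: relative to Ca, both the across-period and down-group shifts push P's electron affinity up.
Ge > P: this pair runs against the simple trend — see the exception note.
O > Ge: relative to Ge, both the across-period and down-group shifts push O's electron affinity up.
I > O: period and group pull opposite ways; the across-period shift dominates (295 vs 141 kJ/mol).
Note the exception: Ge has a higher electron affinity than P, contrary to the simple trend — adding an electron to P's half-filled np³ subshell costs electron-pairing energy.
Approximate values (kJ/mol): O 141, P 72, Ca 2, Ge 119, I 295.
So from lowest to highest: Ca < P < Ge < O < I.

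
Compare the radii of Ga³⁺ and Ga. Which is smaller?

Ga³⁺

Forming Ga³⁺ removes 3 electrons from Ga. Fewer electrons for the same nuclear charge means less shielding and a higher Z_eff on the remaining electrons, and for main-group metals the entire outer shell is lost.
A cation is smaller than its parent atom: Ga³⁺ < Ga.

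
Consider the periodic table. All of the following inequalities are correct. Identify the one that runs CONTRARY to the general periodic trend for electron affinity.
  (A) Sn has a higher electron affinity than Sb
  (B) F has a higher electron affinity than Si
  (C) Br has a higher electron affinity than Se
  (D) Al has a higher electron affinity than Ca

(A)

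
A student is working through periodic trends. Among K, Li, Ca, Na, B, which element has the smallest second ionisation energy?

Ca

The second ionization energy removes an electron from the +1 ion. For each element: K⁺ is the bare [Ar] core; Li⁺ is the bare [He] core; Ca⁺ still has 1 valence electron; Na⁺ is the bare [Ne] core; B⁺ still has 2 valence electrons.
Pulling an electron out of a noble-gas core costs far more than removing a remaining valence electron, so K, Na and Li sit at the high end of IE_2.
Valence configurations: Ca⁺ [Ar]4s¹, B⁺ [He]2s².
The numbers (kJ/mol): K 3052, Li 7298, Ca 1145, Na 4562, B 2427.
Hence IE_2: Ca < B < K < Na < Li.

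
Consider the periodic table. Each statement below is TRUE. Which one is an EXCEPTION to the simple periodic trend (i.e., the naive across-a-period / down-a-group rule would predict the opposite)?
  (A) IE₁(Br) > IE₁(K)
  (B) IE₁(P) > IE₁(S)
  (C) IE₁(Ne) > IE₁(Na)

(B)

The general trend: first ionisation energy increases across a period and decreases down a group.
(A) Br (period 4, group 17) vs K (period 4, group 1): the stated order agrees with the simple trend.
(B) P (period 3, group 15) vs S (period 3, group 16): the stated order contradicts the simple trend.
(C) Ne (period 2, group 18) vs Na (period 3, group 1): the stated order agrees with the simple trend.
The exception is (B): S (3p⁴) ionizes more easily than half-filled P (3p³) because the paired 3p electron in S is pushed out by e⁻–e⁻ repulsion.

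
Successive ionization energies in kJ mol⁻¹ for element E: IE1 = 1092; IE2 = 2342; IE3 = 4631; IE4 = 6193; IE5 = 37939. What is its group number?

Group 14

Look for the largest jump between consecutive ionization energies: IE5/IE4 ≈ 6.1, far larger than any earlier ratio.
That jump marks the point where a core electron is being removed. So the atom has 4 valence electrons.
A main-group element with 4 valence electrons is in group 14.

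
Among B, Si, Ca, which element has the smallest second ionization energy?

IE_2 is the cost of taking one more electron from the +1 cation: B⁺ still has 2 valence electrons; Si⁺ still has 3 valence electrons; Ca⁺ still has 1 valence electron.
All are still removing valence electrons, so compare the +1 ions as you would atoms: IE_2 generally rises across a period (higher Z_eff) and falls down a group (larger shell), subject to the usual subshell exceptions.
Valence configurations: B⁺ [He]2s², Si⁺ [Ne]3s²3p¹, Ca⁺ [Ar]4s¹.
The numbers (kJ/mol): B 2427, Si 1577, Ca 1145.
So the second ionization energies run Ca < Si < B.

Ca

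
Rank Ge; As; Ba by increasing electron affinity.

Ba < As < Ge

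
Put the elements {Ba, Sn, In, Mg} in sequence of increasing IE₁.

Mg is in period 3, group 2; In is in period 5, group 13; Sn is in period 5, group 14; Ba is in period 6, group 2.
Removing the outermost electron gets harder across a period and easier down a group.
Neither a single period nor a single group — weigh both effects.
In > Ba: both effects reinforce here, so In is clearly the higher of the two.
Sn > In: Sn lies to the right of In in period 5, so the across-period effect alone puts Sn higher.
Mg > Sn: the two effects oppose for this pair; the down-group effect wins (738 vs 709 kJ/mol).
Approximate values (kJ/mol): Mg 738, In 558, Sn 709, Ba 503.
So from lowest to highest: Ba < In < Sn < Mg.

Ba < In < Sn < Mg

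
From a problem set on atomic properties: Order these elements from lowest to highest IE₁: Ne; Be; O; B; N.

B < Be < O < N < Ne

Removing the outermost electron gets harder across a period and easier down a group.
All lie in period 2; the across-period trend (first ionization energy increases left to right) applies, with the exception below.
Note the exception: Be has a higher first ionization energy than B, contrary to the simple trend — removing B's lone 2p electron is easier than breaking Be's filled 2s².
Note the exception: N has a higher first ionization energy than O, contrary to the simple trend — pairing an electron in O's 2p⁴ costs repulsion energy, so O ionizes more easily than half-filled N (2p³).
For reference (kJ/mol): Be 900, B 801, N 1402, O 1314, Ne 2081.
So from lowest to highest: B < Be < O < N < Ne.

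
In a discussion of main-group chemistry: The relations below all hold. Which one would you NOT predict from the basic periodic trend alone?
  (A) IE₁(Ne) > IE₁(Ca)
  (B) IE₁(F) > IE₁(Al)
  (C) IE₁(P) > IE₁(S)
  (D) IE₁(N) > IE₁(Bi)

(C)

The general trend: first ionization energy increases across a period and decreases down a group.
(A) Ne (period 2, group 18) vs Ca (period 4, group 2): the stated order agrees with the simple trend.
(B) F (period 2, group 17) vs Al (period 3, group 13): the stated order agrees with the simple trend.
(C) P (period 3, group 15) vs S (period 3, group 16): the stated order contradicts the simple trend.
(D) N (period 2, group 15) vs Bi (period 6, group 15): the stated order agrees with the simple trend.
The exception is (C): S (3p⁴) ionizes more easily than half-filled P (3p³) because the paired 3p electron in S is pushed out by e⁻–e⁻ repulsion.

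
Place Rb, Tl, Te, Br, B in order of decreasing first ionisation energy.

Br, Te, B, Tl, Rb

Removing the outermost electron gets harder across a period and easier down a group.
Here both period and group differ, so the two effects have to be weighed against each other.
Tl > Rb: the two effects oppose for this pair; the across-period effect wins (589 vs 403 kJ/mol).
B > Tl: they share group 13; the group trend gives B the larger value.
Te > B: period and group pull opposite ways; the across-period shift dominates (869 vs 801 kJ/mol).
Br > Te: relative to Te, both the across-period and down-group shifts push Br's first ionization energy up.
Tabulated first ionization energy (kJ/mol): B 801, Br 1140, Rb 403, Te 869, Tl 589.
So from highest to lowest: Br > Te > B > Tl > Rb.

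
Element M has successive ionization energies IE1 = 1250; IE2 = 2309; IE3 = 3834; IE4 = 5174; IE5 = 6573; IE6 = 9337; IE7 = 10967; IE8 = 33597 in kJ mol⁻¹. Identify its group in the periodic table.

Group 17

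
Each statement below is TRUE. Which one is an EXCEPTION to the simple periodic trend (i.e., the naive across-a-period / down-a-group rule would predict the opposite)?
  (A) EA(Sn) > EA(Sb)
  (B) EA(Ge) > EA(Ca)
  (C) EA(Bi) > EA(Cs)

The general trend: electron affinity increases across a period and decreases down a group.
(A) Sn (period 5, group 14) vs Sb (period 5, group 15): the stated order contradicts the simple trend.
(B) Ge (period 4, group 14) vs Ca (period 4, group 2): the stated order agrees with the simple trend.
(C) Bi (period 6, group 15) vs Cs (period 6, group 1): the stated order agrees with the simple trend.
The exception is (A): adding an electron to Sb's half-filled 5p³ is unfavourable, so Sn has the more exothermic EA.

(A)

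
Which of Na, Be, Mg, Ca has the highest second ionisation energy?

Na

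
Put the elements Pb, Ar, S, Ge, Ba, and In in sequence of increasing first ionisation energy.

Ba < In < Pb < Ge < S < Ar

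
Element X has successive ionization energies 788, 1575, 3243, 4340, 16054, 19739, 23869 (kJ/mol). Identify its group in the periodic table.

Look for the largest jump between consecutive ionization energies: IE5/IE4 ≈ 3.7, far larger than any earlier ratio.
That jump marks the point where a core electron is being removed. So the atom has 4 valence electrons.
A main-group element with 4 valence electrons is in group 14.

Group 14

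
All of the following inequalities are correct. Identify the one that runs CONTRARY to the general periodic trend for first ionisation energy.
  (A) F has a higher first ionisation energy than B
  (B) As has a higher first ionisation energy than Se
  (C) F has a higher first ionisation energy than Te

The general trend: first ionisation energy increases across a period and decreases down a group.
(A) F (period 2, group 17) vs B (period 2, group 13): the stated order agrees with the simple trend.
(B) As (period 4, group 15) vs Se (period 4, group 16): the stated order contradicts the simple trend.
(C) F (period 2, group 17) vs Te (period 5, group 16): the stated order agrees with the simple trend.
The exception is (B): Se (4p⁴) ionizes more easily than half-filled As (4p³).

(B)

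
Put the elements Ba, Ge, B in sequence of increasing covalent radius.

B < Ge < Ba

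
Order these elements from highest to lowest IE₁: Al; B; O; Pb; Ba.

O > B > Pb > Al > Ba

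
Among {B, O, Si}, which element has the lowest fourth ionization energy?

IE_4 is the cost of taking one more electron from the +3 cation: B³⁺ is the bare [He] core; O³⁺ still has 3 valence electrons; Si³⁺ still has 1 valence electron.
Pulling an electron out of a noble-gas core costs far more than removing a remaining valence electron, so B sits at the high end of IE_4.
Valence configurations: O³⁺ [He]2s²2p¹, Si³⁺ [Ne]3s¹.
Approximate IE_4 values (kJ/mol): B 25026, O 7469, Si 4356.
Putting it together, IE_4: Si < O < B.

Si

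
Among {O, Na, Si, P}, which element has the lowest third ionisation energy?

P

IE_3 is the cost of taking one more electron from the +2 cation: O²⁺ still has 4 valence electrons; Na²⁺ is already 1 electron into the core; Si²⁺ still has 2 valence electrons; P²⁺ still has 3 valence electrons.
Pulling an electron out of a noble-gas core costs far more than removing a remaining valence electron, so Na sits at the high end of IE_3.
Valence configurations: O²⁺ [He]2s²2p², Si²⁺ [Ne]3s², P²⁺ [Ne]3s²3p¹.
P²⁺ loses a lone 3p electron whereas Si²⁺ must break into a filled 3s² pair, so IE_3(Si) > IE_3(P) even though P has the higher nuclear charge.
The numbers (kJ/mol): O 5300, Na 6910, Si 3232, P 2914.
Putting it together, IE_3: P < Si < O < Na.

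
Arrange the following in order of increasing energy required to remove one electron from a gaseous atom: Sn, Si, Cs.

Si is in period 3, group 14; Sn is in period 5, group 14; Cs is in period 6, group 1.
IE₁ increases left→right with effective nuclear charge and decreases top→bottom as the valence shell moves farther out.
These span different periods and groups, so the two trends combine.
Sn > Cs: both effects reinforce here, so Sn is clearly the higher of the two.
Si > Sn: they share group 14; the group trend gives Si the larger value.
Tabulated first ionization energy (kJ/mol): Si 786, Sn 709, Cs 376.
So from lowest to highest: Cs < Sn < Si.

Cs < Sn < Si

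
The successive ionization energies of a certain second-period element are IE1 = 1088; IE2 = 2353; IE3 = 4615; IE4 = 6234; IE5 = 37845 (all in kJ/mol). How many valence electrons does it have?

4

Look for the largest jump between consecutive ionization energies: IE5/IE4 ≈ 6.1, far larger than any earlier ratio.
That jump marks the point where a core electron is being removed. So the atom has 4 valence electrons.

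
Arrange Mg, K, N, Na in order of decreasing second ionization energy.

Na, K, N, Mg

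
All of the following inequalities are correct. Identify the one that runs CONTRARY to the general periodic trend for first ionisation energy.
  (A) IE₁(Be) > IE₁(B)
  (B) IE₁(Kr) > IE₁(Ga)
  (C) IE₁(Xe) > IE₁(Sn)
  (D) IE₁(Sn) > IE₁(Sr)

(A)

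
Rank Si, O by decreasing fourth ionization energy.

O > Si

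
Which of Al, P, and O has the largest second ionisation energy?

O

Consider each +1 ion: Al⁺ still has 2 valence electrons; P⁺ still has 4 valence electrons; O⁺ still has 5 valence electrons.
All are still removing valence electrons, so compare the +1 ions as you would atoms: IE_2 generally rises across a period (higher Z_eff) and falls down a group (larger shell), subject to the usual subshell exceptions.
Valence configurations: Al⁺ [Ne]3s², P⁺ [Ne]3s²3p², O⁺ [He]2s²2p³.
Tabulated IE_2 (kJ/mol): Al 1817, P 1907, O 3388.
So the second ionization energies run Al < P < O.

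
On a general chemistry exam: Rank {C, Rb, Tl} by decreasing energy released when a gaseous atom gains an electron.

C > Rb > Tl

Electron affinity generally becomes more exothermic across a period toward the halogens and less exothermic down a group.
Neither a single period nor a single group — weigh both effects.
Rb > Tl: the two effects oppose for this pair; the down-group effect wins (47 vs 19 kJ/mol).
C > Rb: relative to Rb, both the across-period and down-group shifts push C's electron affinity up.
Approximate values (kJ/mol): C 122, Rb 47, Tl 19.
So from highest to lowest: C > Rb > Tl.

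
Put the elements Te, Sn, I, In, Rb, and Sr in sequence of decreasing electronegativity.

Electronegativity increases across a period and decreases down a group, tracking effective nuclear charge and atomic size.
All lie in period 5, so electronegativity increases left to right.
So from highest to lowest: I > Te > Sn > In > Sr > Rb.

I > Te > Sn > In > Sr > Rb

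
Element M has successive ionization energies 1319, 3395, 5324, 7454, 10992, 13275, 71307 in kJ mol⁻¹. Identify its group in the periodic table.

Look for the largest jump between consecutive ionization energies: IE7/IE6 ≈ 5.4, far larger than any earlier ratio.
That jump marks the point where a core electron is being removed. So the atom has 6 valence electrons.
A main-group element with 6 valence electrons is in group 16.

Group 16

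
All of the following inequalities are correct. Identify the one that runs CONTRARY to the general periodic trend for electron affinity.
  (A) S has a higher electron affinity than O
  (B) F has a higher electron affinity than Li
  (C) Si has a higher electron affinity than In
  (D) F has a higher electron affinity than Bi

(A)

The general trend: electron affinity increases across a period and decreases down a group.
(A) S (period 3, group 16) vs O (period 2, group 16): the stated order contradicts the simple trend.
(B) F (period 2, group 17) vs Li (period 2, group 1): the stated order agrees with the simple trend.
(C) Si (period 3, group 14) vs In (period 5, group 13): the stated order agrees with the simple trend.
(D) F (period 2, group 17) vs Bi (period 6, group 15): the stated order agrees with the simple trend.
The exception is (A): the compact 2p subshell of O repels the added electron more than S's larger 3p does.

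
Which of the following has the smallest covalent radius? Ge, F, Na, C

Atomic radius shrinks across a period as nuclear charge pulls the same shell inward, and grows down a group as new shells are added.
Neither a single period nor a single group — weigh both effects.
C > F: C lies to the left of F in period 2, so the across-period effect alone puts C larger.
Ge > C: they share group 14; the group trend gives Ge the larger value.
Na > Ge: period and group pull opposite ways; the across-period shift dominates (155 vs 121 pm).
Approximate values (pm): C 75, F 64, Na 155, Ge 121.
The smallest covalent radius among these belongs to F.

F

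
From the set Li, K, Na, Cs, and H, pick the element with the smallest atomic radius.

H is in period 1, group 1; Li is in period 2, group 1; Na is in period 3, group 1; K is in period 4, group 1; Cs is in period 6, group 1.
Moving right in a period, electrons are added to the same shell under a stronger nuclear pull, so atoms get smaller; moving down, a new shell is opened and atoms get larger.
All are in group 1, so atomic radius increases down the group.
The smallest atomic radius among these belongs to H.

H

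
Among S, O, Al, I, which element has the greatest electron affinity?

O is in period 2, group 16; Al is in period 3, group 13; S is in period 3, group 16; I is in period 5, group 17.
Electron affinity generally becomes more exothermic across a period toward the halogens and less exothermic down a group.
Neither a single period nor a single group — weigh both effects.
O > Al: both effects reinforce here, so O is clearly the higher of the two.
S > O: this pair runs against the simple trend — see the exception note.
I > S: period and group pull opposite ways; the across-period shift dominates (295 vs 200 kJ/mol).
Note the exception: S has a higher electron affinity than O, contrary to the simple trend — the compact 2p subshell of O repels the added electron more than S's larger 3p does.
Approximate values (kJ/mol): O 141, Al 42, S 200, I 295.
The greatest electron affinity among these belongs to I.

I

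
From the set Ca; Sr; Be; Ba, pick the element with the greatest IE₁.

Be is in period 2, group 2; Ca is in period 4, group 2; Sr is in period 5, group 2; Ba is in period 6, group 2.
First ionization energy rises across a period (greater Z_eff holds electrons more tightly) and falls down a group (valence electrons are farther from the nucleus).
All are in group 2, so first ionization energy increases up the group.
The greatest IE₁ among these belongs to Be.

Be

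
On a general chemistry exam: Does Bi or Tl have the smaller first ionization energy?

Tl

Tl is in period 6, group 13; Bi is in period 6, group 15.
First ionization energy rises across a period (greater Z_eff holds electrons more tightly) and falls down a group (valence electrons are farther from the nucleus).
All lie in period 6, so first ionization energy increases left to right.
So Tl has the smaller first ionization energy (Tl < Bi).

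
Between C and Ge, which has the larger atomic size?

Ge

C is in period 2, group 14; Ge is in period 4, group 14.
Moving right in a period, electrons are added to the same shell under a stronger nuclear pull, so atoms get smaller; moving down, a new shell is opened and atoms get larger.
All are in group 14, so atomic radius increases down the group.
So Ge has the larger atomic size (Ge > C).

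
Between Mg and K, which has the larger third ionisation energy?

Mg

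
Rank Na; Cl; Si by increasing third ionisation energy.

The third ionization energy removes an electron from the +2 ion. For each element: Na²⁺ is already 1 electron into the core; Cl²⁺ still has 5 valence electrons; Si²⁺ still has 2 valence electrons.
Breaking into a closed-shell core is much more expensive than removing a leftover valence electron — Na has the largest IE_3 here.
Valence configurations: Cl²⁺ [Ne]3s²3p³, Si²⁺ [Ne]3s².
Approximate IE_3 values (kJ/mol): Na 6910, Cl 3822, Si 3232.
Putting it together, IE_3: Si < Cl < Na.

Si < Cl < Na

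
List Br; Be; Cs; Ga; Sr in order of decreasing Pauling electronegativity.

Br, Ga, Be, Sr, Cs

Be is in period 2, group 2; Ga is in period 4, group 13; Br is in period 4, group 17; Sr is in period 5, group 2; Cs is in period 6, group 1.
Atoms toward the upper right of the periodic table pull bonding electrons most strongly.
Neither a single period nor a single group — weigh both effects.
Sr > Cs: both effects reinforce here, so Sr is clearly the higher of the two.
Be > Sr: they share group 2; the group trend gives Be the larger value.
Ga > Be: the two effects oppose for this pair; the across-period effect wins (1.81 vs 1.57).
Br > Ga: both are in period 4; the period trend gives Br the larger value.
Approximate values (Pauling): Be 1.57, Ga 1.81, Br 2.96, Sr 0.95, Cs 0.79.
So from highest to lowest: Br > Ga > Be > Sr > Cs.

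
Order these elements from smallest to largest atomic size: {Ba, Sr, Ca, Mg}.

Mg, Ca, Sr, Ba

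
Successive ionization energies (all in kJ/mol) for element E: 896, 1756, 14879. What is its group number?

Group 2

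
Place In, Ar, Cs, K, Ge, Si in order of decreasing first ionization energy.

Ar > Si > Ge > In > K > Cs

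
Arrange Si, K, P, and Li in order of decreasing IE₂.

Consider each +1 ion: Si⁺ still has 3 valence electrons; K⁺ is the bare [Ar] core; P⁺ still has 4 valence electrons; Li⁺ is the bare [He] core.
Core electrons are held far more tightly than valence electrons, so K and Li top the IE_2 order.
Valence configurations: Si⁺ [Ne]3s²3p¹, P⁺ [Ne]3s²3p².
Tabulated IE_2 (kJ/mol): Si 1577, K 3052, P 1907, Li 7298.
Overall IE_2 order: Si < P < K < Li.

Li, K, P, Si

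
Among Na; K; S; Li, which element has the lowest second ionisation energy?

S

Consider each +1 ion: Na⁺ is the bare [Ne] core; K⁺ is the bare [Ar] core; S⁺ still has 5 valence electrons; Li⁺ is the bare [He] core.
Core electrons are held far more tightly than valence electrons, so K, Na and Li top the IE_2 order.
Approximate IE_2 values (kJ/mol): Na 4562, K 3052, S 2252, Li 7298.
Hence IE_2: S < K < Na < Li.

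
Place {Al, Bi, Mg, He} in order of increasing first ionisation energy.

First ionization energy rises across a period (greater Z_eff holds electrons more tightly) and falls down a group (valence electrons are farther from the nucleus).
Here both period and group differ, so the two effects have to be weighed against each other.
Bi > Al: period and group pull opposite ways; the across-period shift dominates (703 vs 578 kJ/mol).
Mg > Bi: period and group pull opposite ways; the down-group shift dominates (738 vs 703 kJ/mol).
He > Mg: relative to Mg, both the across-period and down-group shifts push He's first ionization energy up.
Note the exception: Mg has a higher first ionization energy than Al, contrary to the simple trend — Al's single 3p electron is easier to remove than one from Mg's filled 3s².
Tabulated first ionization energy (kJ/mol): He 2372, Mg 738, Al 578, Bi 703.
So from lowest to highest: Al < Bi < Mg < He.

Al < Bi < Mg < He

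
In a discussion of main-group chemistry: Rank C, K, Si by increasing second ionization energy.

The second ionization energy removes an electron from the +1 ion. For each element: C⁺ still has 3 valence electrons; K⁺ is the bare [Ar] core; Si⁺ still has 3 valence electrons.
Core electrons are held far more tightly than valence electrons, so K tops the IE_2 order.
Valence configurations: C⁺ [He]2s²2p¹, Si⁺ [Ne]3s²3p¹.
The numbers (kJ/mol): C 2353, K 3052, Si 1577.
Hence IE_2: Si < C < K.

Si, C, K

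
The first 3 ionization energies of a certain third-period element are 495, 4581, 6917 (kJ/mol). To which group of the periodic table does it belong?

Look for the largest jump between consecutive ionization energies: IE2/IE1 ≈ 9.3, far larger than any earlier ratio.
That jump marks the point where a core electron is being removed. So the atom has 1 valence electron.
A main-group element with 1 valence electron is in group 1.

Group 1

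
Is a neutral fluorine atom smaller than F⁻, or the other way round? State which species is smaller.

F

Forming F⁻ adds 1 electron to F. More electron–electron repulsion in the same shell, with unchanged nuclear charge, lets the cloud expand.
An anion is larger than its parent atom: F⁻ > F.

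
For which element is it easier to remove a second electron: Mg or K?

Mg

The second ionization energy removes an electron from the +1 ion. For each element: Mg⁺ still has 1 valence electron; K⁺ is the bare [Ar] core.
Pulling an electron out of a noble-gas core costs far more than removing a remaining valence electron, so K sits at the high end of IE_2.
Tabulated IE_2 (kJ/mol): Mg 1451, K 3052.
Hence IE_2: Mg < K.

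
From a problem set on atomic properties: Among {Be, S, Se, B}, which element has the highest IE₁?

Removing the outermost electron gets harder across a period and easier down a group.
These span different periods and groups, so the two trends combine.
Be > B: this pair runs against the simple trend — see the exception note.
Se > Be: the two effects oppose for this pair; the across-period effect wins (941 vs 900 kJ/mol).
S > Se: they share group 16; the group trend gives S the larger value.
Note the exception: Be has a higher first ionization energy than B, contrary to the simple trend — removing B's lone 2p electron is easier than breaking Be's filled 2s².
Approximate values (kJ/mol): Be 900, B 801, S 1000, Se 941.
The highest IE₁ among these belongs to S.

S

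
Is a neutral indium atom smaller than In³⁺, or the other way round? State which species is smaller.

In³⁺

Forming In³⁺ removes 3 electrons from In. Fewer electrons for the same nuclear charge means less shielding and a higher Z_eff on the remaining electrons, and for main-group metals the entire outer shell is lost.
A cation is smaller than its parent atom: In³⁺ < In.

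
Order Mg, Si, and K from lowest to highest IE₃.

Si < K < Mg

Consider each +2 ion: Mg²⁺ is the bare [Ne] core; Si²⁺ still has 2 valence electrons; K²⁺ is already 1 electron into the core.
Breaking into a closed-shell core is much more expensive than removing a leftover valence electron — K and Mg have the largest IE_3 here.
Tabulated IE_3 (kJ/mol): Mg 7733, Si 3232, K 4420.
So the third ionization energies run Si < K < Mg.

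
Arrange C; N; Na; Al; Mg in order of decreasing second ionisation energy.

Na, N, C, Al, Mg

Consider each +1 ion: C⁺ still has 3 valence electrons; N⁺ still has 4 valence electrons; Na⁺ is the bare [Ne] core; Al⁺ still has 2 valence electrons; Mg⁺ still has 1 valence electron.
Core electrons are held far more tightly than valence electrons, so Na tops the IE_2 order.
Valence configurations: C⁺ [He]2s²2p¹, N⁺ [He]2s²2p², Al⁺ [Ne]3s², Mg⁺ [Ne]3s¹.
Approximate IE_2 values (kJ/mol): C 2353, N 2856, Na 4562, Al 1817, Mg 1451.
Putting it together, IE_2: Mg < Al < C < N < Na.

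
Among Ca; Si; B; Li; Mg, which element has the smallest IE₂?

After 1 electron has been removed, what remains? Ca⁺ still has 1 valence electron; Si⁺ still has 3 valence electrons; B⁺ still has 2 valence electrons; Li⁺ is the bare [He] core; Mg⁺ still has 1 valence electron.
Breaking into a closed-shell core is much more expensive than removing a leftover valence electron — Li has the largest IE_2 here.
Valence configurations: Ca⁺ [Ar]4s¹, Si⁺ [Ne]3s²3p¹, B⁺ [He]2s², Mg⁺ [Ne]3s¹.
Approximate IE_2 values (kJ/mol): Ca 1145, Si 1577, B 2427, Li 7298, Mg 1451.
Putting it together, IE_2: Ca < Mg < Si < B < Li.

Ca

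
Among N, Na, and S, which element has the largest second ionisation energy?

Na

IE_2 is the cost of taking one more electron from the +1 cation: N⁺ still has 4 valence electrons; Na⁺ is the bare [Ne] core; S⁺ still has 5 valence electrons.
Breaking into a closed-shell core is much more expensive than removing a leftover valence electron — Na has the largest IE_2 here.
Valence configurations: N⁺ [He]2s²2p², S⁺ [Ne]3s²3p³.
Tabulated IE_2 (kJ/mol): N 2856, Na 4562, S 2252.
Overall IE_2 order: S < N < Na.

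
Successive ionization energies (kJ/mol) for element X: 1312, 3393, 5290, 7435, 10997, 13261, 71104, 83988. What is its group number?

Group 16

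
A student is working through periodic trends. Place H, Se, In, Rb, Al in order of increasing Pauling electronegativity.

Rb < Al < In < H < Se

H is in period 1, group 1; Al is in period 3, group 13; Se is in period 4, group 16; Rb is in period 5, group 1; In is in period 5, group 13.
Electronegativity increases across a period and decreases down a group, tracking effective nuclear charge and atomic size.
Here both period and group differ, so the two effects have to be weighed against each other.
Al > Rb: both effects reinforce here, so Al is clearly the higher of the two.
In > Al: this pair runs against the simple trend — see the exception note.
H > In: the two effects oppose for this pair; the down-group effect wins (2.20 vs 1.78).
Se > H: period and group pull opposite ways; the across-period shift dominates (2.55 vs 2.20).
Note the exception: In has a higher electronegativity than Al, contrary to the simple trend — poor shielding by filled d (and f) subshells raises the heavier element's effective nuclear charge more than the simple down-group trend predicts.
For reference (Pauling): H 2.20, Al 1.61, Se 2.55, Rb 0.82, In 1.78.
So from lowest to highest: Rb < Al < In < H < Se.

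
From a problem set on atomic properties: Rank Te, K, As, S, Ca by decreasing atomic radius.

K > Ca > Te > As > S

S is in period 3, group 16; K is in period 4, group 1; Ca is in period 4, group 2; As is in period 4, group 15; Te is in period 5, group 16.
Across a period the added protons contract the valence shell; down a group each new principal shell makes the atom larger.
These span different periods and groups, so the two trends combine.
As > S: relative to S, both the across-period and down-group shifts push As's atomic radius up.
Te > As: the two effects oppose for this pair; the down-group effect wins (136 vs 121 pm).
Ca > Te: period and group pull opposite ways; the across-period shift dominates (171 vs 136 pm).
K > Ca: both are in period 4; the period trend gives K the larger value.
Tabulated atomic radius (pm): S 103, K 196, Ca 171, As 121, Te 136.
So from largest to smallest: K > Ca > Te > As > S.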